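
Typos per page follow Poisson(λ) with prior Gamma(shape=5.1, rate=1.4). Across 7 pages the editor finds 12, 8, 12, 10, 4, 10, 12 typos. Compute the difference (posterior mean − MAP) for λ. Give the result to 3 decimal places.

Σ counts = 68. Posterior: Gamma(shape = 5.1+68 = 73.1, rate = 1.4+7 = 8.4).
Mode = (α−1)/β = 72.1/8.4 = 8.583.
Mean = α/β = 73.1/8.4 = 8.702.
Difference = 8.702 − 8.583 = 0.119.
Mean > mode: the posterior has a right tail.

0.119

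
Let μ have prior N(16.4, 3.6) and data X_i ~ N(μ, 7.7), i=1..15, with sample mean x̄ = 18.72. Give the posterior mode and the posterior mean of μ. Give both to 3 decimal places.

MAP = 18.430; posterior mean = 18.430

Posterior for μ is Normal. Precision-weighted mean: (1/3.6·16.4 + 15/7.7·18.72) / (1/3.6 + 15/7.7) = 18.430.
A Normal posterior is symmetric, so mode = mean.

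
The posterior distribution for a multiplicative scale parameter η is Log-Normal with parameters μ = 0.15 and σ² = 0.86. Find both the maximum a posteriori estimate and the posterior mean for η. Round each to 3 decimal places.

Mode = exp(μ − σ²) = exp(-0.71) = 0.492.
Mean = exp(μ + σ²/2) = exp(0.580) = 1.786.
Mean > mode: the posterior has a right tail.

MAP = 0.492, posterior mean = 1.786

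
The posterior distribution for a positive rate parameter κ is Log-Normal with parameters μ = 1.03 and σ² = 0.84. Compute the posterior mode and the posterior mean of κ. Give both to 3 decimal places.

MAP = 1.209, posterior mean = 4.263

Mode = exp(μ − σ²) = exp(0.19) = 1.209.
Mean = exp(μ + σ²/2) = exp(1.450) = 4.263.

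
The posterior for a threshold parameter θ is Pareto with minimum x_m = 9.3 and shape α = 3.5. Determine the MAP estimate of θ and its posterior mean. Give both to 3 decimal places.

The Pareto density is strictly decreasing on [x_m, ∞), so the mode is x_m = 9.300.
Mean = α·x_m/(α−1) = 3.5·9.3/2.5 = 13.020.
The posterior is right-skewed, so the mean exceeds the mode.

MAP = 9.300; posterior mean = 13.020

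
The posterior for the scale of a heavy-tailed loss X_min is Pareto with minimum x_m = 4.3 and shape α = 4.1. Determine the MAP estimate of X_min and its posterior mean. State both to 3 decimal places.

MAP estimate = 4.300, posterior mean = 5.687

The Pareto density is strictly decreasing on [x_m, ∞), so the mode is x_m = 4.300.
Mean = α·x_m/(α−1) = 4.1·4.3/3.1 = 5.687.
Mean > mode: the posterior has a right tail.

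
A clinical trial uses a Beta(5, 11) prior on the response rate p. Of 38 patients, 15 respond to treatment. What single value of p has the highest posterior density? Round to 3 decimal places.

0.365

Posterior: Beta(5+15, 11+23) = Beta(20, 34).
Mode = (20−1)/(20+34−2) = 19/52 = 0.365.
Mean = 20/(20+34) = 20/54 = 0.370.
This is the posterior mode — the MAP estimate.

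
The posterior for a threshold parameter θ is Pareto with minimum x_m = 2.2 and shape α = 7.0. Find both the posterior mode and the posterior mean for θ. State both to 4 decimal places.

The Pareto density is strictly decreasing on [x_m, ∞), so the mode is x_m = 2.2000.
Mean = α·x_m/(α−1) = 7.0·2.2/6.0 = 2.5667.
Mean > mode: the posterior has a right tail.

θ_MAP = 2.2000, E[θ|data] = 2.5667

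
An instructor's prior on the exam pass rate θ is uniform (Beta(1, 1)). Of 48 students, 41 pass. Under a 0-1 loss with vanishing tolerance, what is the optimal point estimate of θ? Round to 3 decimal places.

Posterior: Beta(1+41, 1+7) = Beta(42, 8).
Mode = (42−1)/(42+8−2) = 41/48 = 0.854.
With a flat prior the MAP equals the MLE, 41/48.
Mean = 42/(42+8) = 42/50 = 0.840.
This is the posterior mode — the MAP estimate.

0.854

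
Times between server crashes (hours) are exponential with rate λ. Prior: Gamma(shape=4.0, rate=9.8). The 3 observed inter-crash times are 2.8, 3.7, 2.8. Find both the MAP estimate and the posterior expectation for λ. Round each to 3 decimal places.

Σ times = 9.3. Posterior: Gamma(shape = 4.0+3 = 7.0, rate = 9.8+9.3 = 19.1).
Mode = (α−1)/β = 6.0/19.1 = 0.314.
Mean = α/β = 7.0/19.1 = 0.366.

MAP = 0.314; posterior mean = 0.366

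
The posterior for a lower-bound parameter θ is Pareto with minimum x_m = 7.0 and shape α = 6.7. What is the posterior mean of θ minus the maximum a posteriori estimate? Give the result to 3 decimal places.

The Pareto density is strictly decreasing on [x_m, ∞), so the mode is x_m = 7.000.
Mean = α·x_m/(α−1) = 6.7·7.0/5.7 = 8.228.
Difference = 8.228 − 7.000 = 1.228.

1.228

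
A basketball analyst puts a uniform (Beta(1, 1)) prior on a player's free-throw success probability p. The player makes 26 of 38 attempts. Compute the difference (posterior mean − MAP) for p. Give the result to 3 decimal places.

-0.009

Posterior: Beta(1+26, 1+12) = Beta(27, 13).
Mode = (27−1)/(27+13−2) = 26/38 = 0.684.
With a flat prior the MAP equals the MLE, 26/38.
Mean = 27/(27+13) = 27/40 = 0.675.
Difference = 0.675 − 0.684 = -0.009.
The mean is pulled below the mode by the posterior's left skew.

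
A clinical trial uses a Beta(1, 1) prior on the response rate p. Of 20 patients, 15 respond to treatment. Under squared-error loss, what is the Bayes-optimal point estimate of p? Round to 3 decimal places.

0.727

Posterior: Beta(1+15, 1+5) = Beta(16, 6).
Mode = (16−1)/(16+6−2) = 15/20 = 0.750.
With a flat prior the MAP equals the MLE, 15/20.
Mean = 16/(16+6) = 16/22 = 0.727.
Squared-error loss ⇒ the optimal estimator is the posterior mean.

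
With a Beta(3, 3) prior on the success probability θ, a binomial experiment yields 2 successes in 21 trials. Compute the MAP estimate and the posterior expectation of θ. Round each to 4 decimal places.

Posterior: Beta(3+2, 3+19) = Beta(5, 22).
Mode = (5−1)/(5+22−2) = 4/25 = 0.1600.
Mean = 5/(5+22) = 5/27 = 0.1852.

MAP: 0.1600. Posterior mean: 0.1852.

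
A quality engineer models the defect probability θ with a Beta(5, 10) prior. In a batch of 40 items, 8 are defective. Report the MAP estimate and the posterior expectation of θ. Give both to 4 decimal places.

θ_MAP = 0.2264, E[θ|data] = 0.2364

Posterior: Beta(5+8, 10+32) = Beta(13, 42).
Mode = (13−1)/(13+42−2) = 12/53 = 0.2264.
Mean = 13/(13+42) = 13/55 = 0.2364.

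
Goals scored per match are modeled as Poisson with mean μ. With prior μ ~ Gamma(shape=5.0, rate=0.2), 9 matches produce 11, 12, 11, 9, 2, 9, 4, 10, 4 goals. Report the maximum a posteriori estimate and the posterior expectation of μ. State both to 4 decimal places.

Σ counts = 72. Posterior: Gamma(shape = 5.0+72 = 77.0, rate = 0.2+9 = 9.2).
Mode = (α−1)/β = 76.0/9.2 = 8.2609.
Mean = α/β = 77.0/9.2 = 8.3696.
Mean > mode: the posterior has a right tail.

MAP: 8.2609. Posterior mean: 8.3696.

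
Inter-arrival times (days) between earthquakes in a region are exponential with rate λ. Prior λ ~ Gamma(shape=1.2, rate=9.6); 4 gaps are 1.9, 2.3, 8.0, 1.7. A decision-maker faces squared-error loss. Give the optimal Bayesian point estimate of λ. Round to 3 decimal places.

Σ times = 13.9. Posterior: Gamma(shape = 1.2+4 = 5.2, rate = 9.6+13.9 = 23.5).
Mode = (α−1)/β = 4.2/23.5 = 0.179.
Mean = α/β = 5.2/23.5 = 0.221.
Squared-error loss ⇒ the optimal estimator is the posterior mean.

0.221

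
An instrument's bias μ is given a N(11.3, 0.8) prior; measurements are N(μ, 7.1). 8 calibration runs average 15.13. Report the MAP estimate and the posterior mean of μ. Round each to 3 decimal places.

Posterior for μ is Normal. Precision-weighted mean: (1/0.8·11.3 + 8/7.1·15.13) / (1/0.8 + 8/7.1) = 13.116.
A Normal posterior is symmetric, so mode = mean.

μ_MAP = 13.116, E[μ|data] = 13.116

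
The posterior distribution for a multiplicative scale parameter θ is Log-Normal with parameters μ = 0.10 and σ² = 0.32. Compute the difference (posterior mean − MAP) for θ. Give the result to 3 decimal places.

0.494

Mode = exp(μ − σ²) = exp(-0.22) = 0.803.
Mean = exp(μ + σ²/2) = exp(0.260) = 1.297.
Difference = 1.297 − 0.803 = 0.494.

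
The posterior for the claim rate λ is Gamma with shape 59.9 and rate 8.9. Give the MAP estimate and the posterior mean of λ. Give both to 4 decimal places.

λ_MAP = 6.6180, E[λ|data] = 6.7303

Mode = (α−1)/β = 58.9/8.9 = 6.6180.
Mean = α/β = 59.9/8.9 = 6.7303.
The posterior is right-skewed, so the mean exceeds the mode.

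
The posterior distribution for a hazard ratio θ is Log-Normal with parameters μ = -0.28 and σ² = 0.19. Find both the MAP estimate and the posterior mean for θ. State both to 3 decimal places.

θ_MAP = 0.625, E[θ|data] = 0.831

Mode = exp(μ − σ²) = exp(-0.47) = 0.625.
Mean = exp(μ + σ²/2) = exp(-0.185) = 0.831.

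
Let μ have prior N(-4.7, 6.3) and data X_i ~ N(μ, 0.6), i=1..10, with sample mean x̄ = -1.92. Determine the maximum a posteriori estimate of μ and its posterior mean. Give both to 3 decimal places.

Posterior for μ is Normal. Precision-weighted mean: (1/6.3·-4.7 + 10/0.6·-1.92) / (1/6.3 + 10/0.6) = -1.946.
A Normal posterior is symmetric, so mode = mean.

MAP: -1.946. Posterior mean: -1.946.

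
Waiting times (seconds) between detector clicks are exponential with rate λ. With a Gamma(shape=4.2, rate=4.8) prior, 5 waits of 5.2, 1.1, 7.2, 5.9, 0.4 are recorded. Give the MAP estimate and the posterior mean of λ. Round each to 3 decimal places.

λ_MAP = 0.333, E[λ|data] = 0.374

Σ times = 19.8. Posterior: Gamma(shape = 4.2+5 = 9.2, rate = 4.8+19.8 = 24.6).
Mode = (α−1)/β = 8.2/24.6 = 0.333.
Mean = α/β = 9.2/24.6 = 0.374.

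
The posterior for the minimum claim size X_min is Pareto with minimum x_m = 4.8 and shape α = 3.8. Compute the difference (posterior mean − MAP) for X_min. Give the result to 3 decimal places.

The Pareto density is strictly decreasing on [x_m, ∞), so the mode is x_m = 4.800.
Mean = α·x_m/(α−1) = 3.8·4.8/2.8 = 6.514.
Difference = 6.514 − 4.800 = 1.714.

1.714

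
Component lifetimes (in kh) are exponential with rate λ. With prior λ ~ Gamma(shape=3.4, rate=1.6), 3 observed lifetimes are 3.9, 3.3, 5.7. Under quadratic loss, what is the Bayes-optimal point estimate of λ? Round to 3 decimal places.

Σ times = 12.9. Posterior: Gamma(shape = 3.4+3 = 6.4, rate = 1.6+12.9 = 14.5).
Mode = (α−1)/β = 5.4/14.5 = 0.372.
Mean = α/β = 6.4/14.5 = 0.441.
Quadratic loss ⇒ the optimal estimator is the posterior mean.

0.441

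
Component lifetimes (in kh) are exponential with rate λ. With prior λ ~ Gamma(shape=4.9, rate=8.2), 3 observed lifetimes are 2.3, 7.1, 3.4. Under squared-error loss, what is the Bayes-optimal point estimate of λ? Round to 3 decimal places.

0.376

Σ times = 12.8. Posterior: Gamma(shape = 4.9+3 = 7.9, rate = 8.2+12.8 = 21.0).
Mode = (α−1)/β = 6.9/21.0 = 0.329.
Mean = α/β = 7.9/21.0 = 0.376.
Squared-error loss ⇒ the optimal estimator is the posterior mean.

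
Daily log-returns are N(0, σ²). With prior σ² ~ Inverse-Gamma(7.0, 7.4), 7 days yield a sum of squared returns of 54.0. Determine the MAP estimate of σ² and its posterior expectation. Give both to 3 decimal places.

MAP estimate = 2.991, posterior expectation = 3.621

Posterior: Inverse-Gamma(shape = 7.0+7/2 = 10.5, scale = 7.4+54.0/2 = 34.4).
Mode = β/(α+1) = 34.4/11.5 = 2.991.
Mean = β/(α−1) = 34.4/9.5 = 3.621.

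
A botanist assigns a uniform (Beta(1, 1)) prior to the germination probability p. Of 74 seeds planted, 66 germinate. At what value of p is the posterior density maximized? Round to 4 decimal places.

Posterior: Beta(1+66, 1+8) = Beta(67, 9).
Mode = (67−1)/(67+9−2) = 66/74 = 0.8919.
Mean = 67/(67+9) = 67/76 = 0.8816.
This is the posterior mode — the MAP estimate.

0.8919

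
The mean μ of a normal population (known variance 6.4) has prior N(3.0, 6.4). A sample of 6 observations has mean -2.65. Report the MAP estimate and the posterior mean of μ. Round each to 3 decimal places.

μ_MAP = -1.843, E[μ|data] = -1.843

Posterior for μ is Normal. Precision-weighted mean: (1/6.4·3.0 + 6/6.4·-2.65) / (1/6.4 + 6/6.4) = -1.843.
A Normal posterior is symmetric, so mode = mean.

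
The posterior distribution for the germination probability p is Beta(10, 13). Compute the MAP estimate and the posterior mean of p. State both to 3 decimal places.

MAP = 0.429, posterior mean = 0.435

Mode = (10−1)/(10+13−2) = 9/21 = 0.429.
Mean = 10/(10+13) = 10/23 = 0.435.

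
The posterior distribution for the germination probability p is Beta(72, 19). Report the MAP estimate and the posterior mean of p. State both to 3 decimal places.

MAP estimate = 0.798, posterior mean = 0.791

Mode = (72−1)/(72+19−2) = 71/89 = 0.798.
Mean = 72/(72+19) = 72/91 = 0.791.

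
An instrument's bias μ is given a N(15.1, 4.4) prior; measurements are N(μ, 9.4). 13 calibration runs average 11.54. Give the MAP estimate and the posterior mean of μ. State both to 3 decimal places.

Posterior for μ is Normal. Precision-weighted mean: (1/4.4·15.1 + 13/9.4·11.54) / (1/4.4 + 13/9.4) = 12.042.
A Normal posterior is symmetric, so mode = mean.

μ_MAP = 12.042, E[μ|data] = 12.042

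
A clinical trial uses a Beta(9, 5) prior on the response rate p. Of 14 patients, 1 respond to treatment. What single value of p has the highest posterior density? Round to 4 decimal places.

Posterior: Beta(9+1, 5+13) = Beta(10, 18).
Mode = (10−1)/(10+18−2) = 9/26 = 0.3462.
Mean = 10/(10+18) = 10/28 = 0.3571.
This is the posterior mode — the MAP estimate.

0.3462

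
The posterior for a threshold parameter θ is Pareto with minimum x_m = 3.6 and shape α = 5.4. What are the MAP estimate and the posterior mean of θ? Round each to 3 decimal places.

The Pareto density is strictly decreasing on [x_m, ∞), so the mode is x_m = 3.600.
Mean = α·x_m/(α−1) = 5.4·3.6/4.4 = 4.418.

θ_MAP = 3.600, E[θ|data] = 4.418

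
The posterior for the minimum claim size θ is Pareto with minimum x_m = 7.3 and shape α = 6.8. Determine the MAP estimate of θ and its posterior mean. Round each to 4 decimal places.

MAP: 7.3000. Posterior mean: 8.5586.

The Pareto density is strictly decreasing on [x_m, ∞), so the mode is x_m = 7.3000.
Mean = α·x_m/(α−1) = 6.8·7.3/5.8 = 8.5586.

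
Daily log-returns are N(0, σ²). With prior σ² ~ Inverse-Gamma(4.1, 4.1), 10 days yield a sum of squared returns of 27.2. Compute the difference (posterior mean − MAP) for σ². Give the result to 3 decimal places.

Posterior: Inverse-Gamma(shape = 4.1+10/2 = 9.1, scale = 4.1+27.2/2 = 17.7).
Mode = β/(α+1) = 17.7/10.1 = 1.752.
Mean = β/(α−1) = 17.7/8.1 = 2.185.
Difference = 2.185 − 1.752 = 0.433.

0.433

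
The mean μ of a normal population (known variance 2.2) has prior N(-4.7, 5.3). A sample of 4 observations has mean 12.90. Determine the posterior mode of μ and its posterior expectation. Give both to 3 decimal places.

Posterior for μ is Normal. Precision-weighted mean: (1/5.3·-4.7 + 4/2.2·12.90) / (1/5.3 + 4/2.2) = 11.245.
A Normal posterior is symmetric, so mode = mean.

posterior mode = 11.245, posterior expectation = 11.245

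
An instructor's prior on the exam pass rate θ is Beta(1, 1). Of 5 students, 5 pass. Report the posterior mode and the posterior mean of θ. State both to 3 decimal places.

MAP = 1.000, posterior mean = 0.857

Posterior: Beta(1+5, 1+0) = Beta(6, 1).
Since β = 1 ≤ 1 and α > 1, the Beta density is monotone increasing on [0,1]; the mode is at 1.
Mean = 6/(6+1) = 0.857.
The mean is pulled below the mode by the posterior's left skew.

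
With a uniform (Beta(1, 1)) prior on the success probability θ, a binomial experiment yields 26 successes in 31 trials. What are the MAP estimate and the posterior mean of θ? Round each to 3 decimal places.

MAP = 0.839; posterior mean = 0.818

Posterior: Beta(1+26, 1+5) = Beta(27, 6).
Mode = (27−1)/(27+6−2) = 26/31 = 0.839.
Mean = 27/(27+6) = 27/33 = 0.818.
Left-skewed posterior ⇒ mean < mode.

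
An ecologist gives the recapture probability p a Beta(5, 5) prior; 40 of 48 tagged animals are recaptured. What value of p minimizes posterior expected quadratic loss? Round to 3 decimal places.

Posterior: Beta(5+40, 5+8) = Beta(45, 13).
Mode = (45−1)/(45+13−2) = 44/56 = 0.786.
Mean = 45/(45+13) = 45/58 = 0.776.
Quadratic loss ⇒ the optimal estimator is the posterior mean.

0.776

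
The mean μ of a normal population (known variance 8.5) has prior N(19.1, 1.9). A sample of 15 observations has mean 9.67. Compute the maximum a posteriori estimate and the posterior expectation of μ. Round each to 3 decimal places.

Posterior for μ is Normal. Precision-weighted mean: (1/1.9·19.1 + 15/8.5·9.67) / (1/1.9 + 15/8.5) = 11.836.
A Normal posterior is symmetric, so mode = mean.

maximum a posteriori estimate = 11.836, posterior expectation = 11.836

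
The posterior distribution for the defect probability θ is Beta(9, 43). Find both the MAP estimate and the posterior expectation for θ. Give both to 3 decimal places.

MAP estimate = 0.160, posterior expectation = 0.173

Mode = (9−1)/(9+43−2) = 8/50 = 0.160.
Mean = 9/(9+43) = 9/52 = 0.173.
The posterior is right-skewed, so the mean exceeds the mode.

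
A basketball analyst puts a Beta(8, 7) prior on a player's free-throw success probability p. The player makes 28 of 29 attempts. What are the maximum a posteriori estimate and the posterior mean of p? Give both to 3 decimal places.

Posterior: Beta(8+28, 7+1) = Beta(36, 8).
Mode = (36−1)/(36+8−2) = 35/42 = 0.833.
Mean = 36/(36+8) = 36/44 = 0.818.

MAP: 0.833. Posterior mean: 0.818.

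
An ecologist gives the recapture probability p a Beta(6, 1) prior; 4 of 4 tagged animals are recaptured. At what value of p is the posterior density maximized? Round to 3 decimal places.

Posterior: Beta(6+4, 1+0) = Beta(10, 1).
Since β = 1 ≤ 1 and α > 1, the Beta density is monotone increasing on [0,1]; the mode is at 1.
Mean = 10/(10+1) = 0.909.
This is the posterior mode — the MAP estimate.

1.000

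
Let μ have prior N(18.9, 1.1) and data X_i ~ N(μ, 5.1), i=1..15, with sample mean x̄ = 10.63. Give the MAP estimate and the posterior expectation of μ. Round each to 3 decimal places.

Posterior for μ is Normal. Precision-weighted mean: (1/1.1·18.9 + 15/5.1·10.63) / (1/1.1 + 15/5.1) = 12.583.
A Normal posterior is symmetric, so mode = mean.

MAP = 12.583, posterior mean = 12.583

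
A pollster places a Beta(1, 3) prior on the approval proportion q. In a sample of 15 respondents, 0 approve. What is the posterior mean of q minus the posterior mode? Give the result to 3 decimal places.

0.053

Posterior: Beta(1+0, 3+15) = Beta(1, 18).
Since α = 1 ≤ 1 and β > 1, the Beta density is monotone decreasing on [0,1]; the mode is at 0.
Mean = 1/(1+18) = 0.053.
Difference = 0.053 − 0.000 = 0.053.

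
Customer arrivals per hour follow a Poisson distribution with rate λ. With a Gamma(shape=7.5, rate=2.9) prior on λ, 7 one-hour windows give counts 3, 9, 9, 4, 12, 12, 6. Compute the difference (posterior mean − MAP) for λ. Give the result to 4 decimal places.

0.1010

Σ counts = 55. Posterior: Gamma(shape = 7.5+55 = 62.5, rate = 2.9+7 = 9.9).
Mode = (α−1)/β = 61.5/9.9 = 6.2121.
Mean = α/β = 62.5/9.9 = 6.3131.
Difference = 6.3131 − 6.2121 = 0.1010.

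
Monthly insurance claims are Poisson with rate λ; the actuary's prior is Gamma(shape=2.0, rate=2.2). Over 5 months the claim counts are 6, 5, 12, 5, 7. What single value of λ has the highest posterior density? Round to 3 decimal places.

Σ counts = 35. Posterior: Gamma(shape = 2.0+35 = 37.0, rate = 2.2+5 = 7.2).
Mode = (α−1)/β = 36.0/7.2 = 5.000.
Mean = α/β = 37.0/7.2 = 5.139.
This is the posterior mode — the MAP estimate.

5.000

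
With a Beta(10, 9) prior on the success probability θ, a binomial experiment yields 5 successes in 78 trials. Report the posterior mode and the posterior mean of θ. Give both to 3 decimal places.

posterior mode = 0.147, posterior mean = 0.155

Posterior: Beta(10+5, 9+73) = Beta(15, 82).
Mode = (15−1)/(15+82−2) = 14/95 = 0.147.
Mean = 15/(15+82) = 15/97 = 0.155.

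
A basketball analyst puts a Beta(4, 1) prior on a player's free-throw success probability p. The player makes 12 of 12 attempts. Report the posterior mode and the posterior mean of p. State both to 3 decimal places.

MAP = 1.000; posterior mean = 0.941

Posterior: Beta(4+12, 1+0) = Beta(16, 1).
Since β = 1 ≤ 1 and α > 1, the Beta density is monotone increasing on [0,1]; the mode is at 1.
Mean = 16/(16+1) = 0.941.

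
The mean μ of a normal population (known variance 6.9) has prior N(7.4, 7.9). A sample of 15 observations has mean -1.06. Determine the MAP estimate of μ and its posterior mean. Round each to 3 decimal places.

MAP: -0.594. Posterior mean: -0.594.

Posterior for μ is Normal. Precision-weighted mean: (1/7.9·7.4 + 15/6.9·-1.06) / (1/7.9 + 15/6.9) = -0.594.
A Normal posterior is symmetric, so mode = mean.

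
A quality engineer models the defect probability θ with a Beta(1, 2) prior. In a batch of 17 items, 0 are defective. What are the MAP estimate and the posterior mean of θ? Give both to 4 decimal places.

Posterior: Beta(1+0, 2+17) = Beta(1, 19).
Since α = 1 ≤ 1 and β > 1, the Beta density is monotone decreasing on [0,1]; the mode is at 0.
Mean = 1/(1+19) = 0.0500.
The posterior is right-skewed, so the mean exceeds the mode.

MAP: 0.0000. Posterior mean: 0.0500.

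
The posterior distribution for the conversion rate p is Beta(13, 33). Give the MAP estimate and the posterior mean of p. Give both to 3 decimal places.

MAP estimate = 0.273, posterior mean = 0.283

Mode = (13−1)/(13+33−2) = 12/44 = 0.273.
Mean = 13/(13+33) = 13/46 = 0.283.
The posterior is right-skewed, so the mean exceeds the mode.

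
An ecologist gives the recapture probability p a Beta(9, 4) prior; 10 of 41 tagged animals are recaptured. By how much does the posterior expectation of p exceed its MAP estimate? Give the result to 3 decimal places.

0.006

Posterior: Beta(9+10, 4+31) = Beta(19, 35).
Mode = (19−1)/(19+35−2) = 18/52 = 0.346.
Mean = 19/(19+35) = 19/54 = 0.352.
Difference = 0.352 − 0.346 = 0.006.
The posterior is right-skewed, so the mean exceeds the mode.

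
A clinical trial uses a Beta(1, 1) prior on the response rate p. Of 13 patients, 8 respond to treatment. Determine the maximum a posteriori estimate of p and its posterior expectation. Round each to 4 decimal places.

MAP = 0.6154; posterior mean = 0.6000

Posterior: Beta(1+8, 1+5) = Beta(9, 6).
Mode = (9−1)/(9+6−2) = 8/13 = 0.6154.
With a flat prior the MAP equals the MLE, 8/13.
Mean = 9/(9+6) = 9/15 = 0.6000.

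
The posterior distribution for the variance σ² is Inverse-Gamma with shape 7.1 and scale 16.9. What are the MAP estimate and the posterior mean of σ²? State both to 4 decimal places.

MAP = 2.0864, posterior mean = 2.7705

Mode = β/(α+1) = 16.9/8.1 = 2.0864.
Mean = β/(α−1) = 16.9/6.1 = 2.7705.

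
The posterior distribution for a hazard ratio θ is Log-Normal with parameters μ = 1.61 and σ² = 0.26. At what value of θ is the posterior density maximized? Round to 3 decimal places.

3.857

Mode = exp(μ − σ²) = exp(1.35) = 3.857.
Mean = exp(μ + σ²/2) = exp(1.740) = 5.697.
This is the posterior mode — the MAP estimate.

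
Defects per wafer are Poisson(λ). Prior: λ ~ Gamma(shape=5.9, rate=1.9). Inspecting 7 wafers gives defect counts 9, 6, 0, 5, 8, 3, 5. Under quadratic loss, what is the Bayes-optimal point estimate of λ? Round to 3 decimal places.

Σ counts = 36. Posterior: Gamma(shape = 5.9+36 = 41.9, rate = 1.9+7 = 8.9).
Mode = (α−1)/β = 40.9/8.9 = 4.596.
Mean = α/β = 41.9/8.9 = 4.708.
Quadratic loss ⇒ the optimal estimator is the posterior mean.

4.708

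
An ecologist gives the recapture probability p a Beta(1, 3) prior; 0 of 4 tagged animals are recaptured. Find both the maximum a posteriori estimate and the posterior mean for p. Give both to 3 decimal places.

MAP: 0.000. Posterior mean: 0.125.

Posterior: Beta(1+0, 3+4) = Beta(1, 7).
Since α = 1 ≤ 1 and β > 1, the Beta density is monotone decreasing on [0,1]; the mode is at 0.
Mean = 1/(1+7) = 0.125.
The posterior is right-skewed, so the mean exceeds the mode.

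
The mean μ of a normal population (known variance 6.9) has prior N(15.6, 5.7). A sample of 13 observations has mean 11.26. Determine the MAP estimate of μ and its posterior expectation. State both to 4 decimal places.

MAP = 11.6297; posterior mean = 11.6297

Posterior for μ is Normal. Precision-weighted mean: (1/5.7·15.6 + 13/6.9·11.26) / (1/5.7 + 13/6.9) = 11.6297.
A Normal posterior is symmetric, so mode = mean.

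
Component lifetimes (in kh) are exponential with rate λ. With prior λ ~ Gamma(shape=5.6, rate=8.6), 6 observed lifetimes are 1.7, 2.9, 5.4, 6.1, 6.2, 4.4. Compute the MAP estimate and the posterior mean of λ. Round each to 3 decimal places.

Σ times = 26.7. Posterior: Gamma(shape = 5.6+6 = 11.6, rate = 8.6+26.7 = 35.3).
Mode = (α−1)/β = 10.6/35.3 = 0.300.
Mean = α/β = 11.6/35.3 = 0.329.
Right-skewed posterior ⇒ mode < mean.

MAP = 0.300, posterior mean = 0.329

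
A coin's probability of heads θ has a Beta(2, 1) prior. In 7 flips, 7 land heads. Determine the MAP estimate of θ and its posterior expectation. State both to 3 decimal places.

MAP estimate = 1.000, posterior expectation = 0.900

Posterior: Beta(2+7, 1+0) = Beta(9, 1).
Since β = 1 ≤ 1 and α > 1, the Beta density is monotone increasing on [0,1]; the mode is at 1.
Mean = 9/(9+1) = 0.900.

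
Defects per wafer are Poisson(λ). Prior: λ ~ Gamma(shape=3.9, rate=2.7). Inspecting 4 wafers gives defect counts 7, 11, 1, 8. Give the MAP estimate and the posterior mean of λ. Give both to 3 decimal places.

Σ counts = 27. Posterior: Gamma(shape = 3.9+27 = 30.9, rate = 2.7+4 = 6.7).
Mode = (α−1)/β = 29.9/6.7 = 4.463.
Mean = α/β = 30.9/6.7 = 4.612.
The posterior is right-skewed, so the mean exceeds the mode.

λ_MAP = 4.463, E[λ|data] = 4.612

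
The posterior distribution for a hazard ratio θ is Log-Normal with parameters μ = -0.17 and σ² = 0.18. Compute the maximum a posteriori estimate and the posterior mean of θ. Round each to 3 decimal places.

Mode = exp(μ − σ²) = exp(-0.35) = 0.705.
Mean = exp(μ + σ²/2) = exp(-0.080) = 0.923.

θ_MAP = 0.705, E[θ|data] = 0.923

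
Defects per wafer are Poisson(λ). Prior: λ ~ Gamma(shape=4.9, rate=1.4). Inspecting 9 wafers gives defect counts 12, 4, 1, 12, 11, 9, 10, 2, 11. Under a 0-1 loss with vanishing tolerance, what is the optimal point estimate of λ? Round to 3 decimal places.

Σ counts = 72. Posterior: Gamma(shape = 4.9+72 = 76.9, rate = 1.4+9 = 10.4).
Mode = (α−1)/β = 75.9/10.4 = 7.298.
Mean = α/β = 76.9/10.4 = 7.394.
This is the posterior mode — the MAP estimate.

7.298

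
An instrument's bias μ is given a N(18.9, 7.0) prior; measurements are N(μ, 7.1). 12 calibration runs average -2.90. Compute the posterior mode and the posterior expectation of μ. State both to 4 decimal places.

Posterior for μ is Normal. Precision-weighted mean: (1/7.0·18.9 + 12/7.1·-2.90) / (1/7.0 + 12/7.1) = -1.2010.
A Normal posterior is symmetric, so mode = mean.

MAP: -1.2010. Posterior mean: -1.2010.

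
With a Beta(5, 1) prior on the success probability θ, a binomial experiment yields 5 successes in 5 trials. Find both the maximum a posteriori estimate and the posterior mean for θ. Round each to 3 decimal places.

Posterior: Beta(5+5, 1+0) = Beta(10, 1).
Since β = 1 ≤ 1 and α > 1, the Beta density is monotone increasing on [0,1]; the mode is at 1.
Mean = 10/(10+1) = 0.909.
Mode > mean: the posterior has a left tail.

θ_MAP = 1.000, E[θ|data] = 0.909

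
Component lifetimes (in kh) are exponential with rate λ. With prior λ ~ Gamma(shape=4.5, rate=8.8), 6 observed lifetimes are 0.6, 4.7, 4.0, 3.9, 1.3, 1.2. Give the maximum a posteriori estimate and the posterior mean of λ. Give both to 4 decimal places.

Σ times = 15.7. Posterior: Gamma(shape = 4.5+6 = 10.5, rate = 8.8+15.7 = 24.5).
Mode = (α−1)/β = 9.5/24.5 = 0.3878.
Mean = α/β = 10.5/24.5 = 0.4286.
The posterior is right-skewed, so the mean exceeds the mode.

MAP = 0.3878; posterior mean = 0.4286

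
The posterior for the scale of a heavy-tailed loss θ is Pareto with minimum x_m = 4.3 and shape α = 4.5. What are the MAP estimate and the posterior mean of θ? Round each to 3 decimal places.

MAP: 4.300. Posterior mean: 5.529.

The Pareto density is strictly decreasing on [x_m, ∞), so the mode is x_m = 4.300.
Mean = α·x_m/(α−1) = 4.5·4.3/3.5 = 5.529.
The posterior is right-skewed, so the mean exceeds the mode.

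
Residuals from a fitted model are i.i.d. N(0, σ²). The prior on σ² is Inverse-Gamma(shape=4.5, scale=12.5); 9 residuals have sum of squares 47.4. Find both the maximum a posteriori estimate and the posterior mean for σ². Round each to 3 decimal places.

Posterior: Inverse-Gamma(shape = 4.5+9/2 = 9.0, scale = 12.5+47.4/2 = 36.2).
Mode = β/(α+1) = 36.2/10.0 = 3.620.
Mean = β/(α−1) = 36.2/8.0 = 4.525.

MAP: 3.620. Posterior mean: 4.525.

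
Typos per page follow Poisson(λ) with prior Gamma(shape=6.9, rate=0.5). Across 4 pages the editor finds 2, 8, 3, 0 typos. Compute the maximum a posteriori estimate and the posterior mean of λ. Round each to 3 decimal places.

MAP = 4.200, posterior mean = 4.422

Σ counts = 13. Posterior: Gamma(shape = 6.9+13 = 19.9, rate = 0.5+4 = 4.5).
Mode = (α−1)/β = 18.9/4.5 = 4.200.
Mean = α/β = 19.9/4.5 = 4.422.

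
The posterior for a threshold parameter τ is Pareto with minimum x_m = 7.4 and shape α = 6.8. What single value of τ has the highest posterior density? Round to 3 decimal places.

The Pareto density is strictly decreasing on [x_m, ∞), so the mode is x_m = 7.400.
Mean = α·x_m/(α−1) = 6.8·7.4/5.8 = 8.676.
This is the posterior mode — the MAP estimate.

7.400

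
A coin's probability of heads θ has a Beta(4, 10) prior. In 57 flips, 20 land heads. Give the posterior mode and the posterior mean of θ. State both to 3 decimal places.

posterior mode = 0.333, posterior mean = 0.338

Posterior: Beta(4+20, 10+37) = Beta(24, 47).
Mode = (24−1)/(24+47−2) = 23/69 = 0.333.
Mean = 24/(24+47) = 24/71 = 0.338.
The posterior is right-skewed, so the mean exceeds the mode.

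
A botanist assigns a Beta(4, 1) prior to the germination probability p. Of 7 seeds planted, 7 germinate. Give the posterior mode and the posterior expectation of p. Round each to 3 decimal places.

Posterior: Beta(4+7, 1+0) = Beta(11, 1).
Since β = 1 ≤ 1 and α > 1, the Beta density is monotone increasing on [0,1]; the mode is at 1.
Mean = 11/(11+1) = 0.917.

MAP: 1.000. Posterior mean: 0.917.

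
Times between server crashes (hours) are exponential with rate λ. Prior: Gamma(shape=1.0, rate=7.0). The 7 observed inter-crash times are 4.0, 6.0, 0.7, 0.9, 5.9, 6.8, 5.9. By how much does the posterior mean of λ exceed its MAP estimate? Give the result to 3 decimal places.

0.027

Σ times = 30.2. Posterior: Gamma(shape = 1.0+7 = 8.0, rate = 7.0+30.2 = 37.2).
Mode = (α−1)/β = 7.0/37.2 = 0.188.
Mean = α/β = 8.0/37.2 = 0.215.
Difference = 0.215 − 0.188 = 0.027.
Mean > mode: the posterior has a right tail.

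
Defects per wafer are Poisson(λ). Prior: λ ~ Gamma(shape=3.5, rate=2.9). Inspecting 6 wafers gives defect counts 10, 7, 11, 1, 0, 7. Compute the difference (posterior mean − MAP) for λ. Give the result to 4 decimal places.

Σ counts = 36. Posterior: Gamma(shape = 3.5+36 = 39.5, rate = 2.9+6 = 8.9).
Mode = (α−1)/β = 38.5/8.9 = 4.3258.
Mean = α/β = 39.5/8.9 = 4.4382.
Difference = 4.4382 − 4.3258 = 0.1124.

0.1124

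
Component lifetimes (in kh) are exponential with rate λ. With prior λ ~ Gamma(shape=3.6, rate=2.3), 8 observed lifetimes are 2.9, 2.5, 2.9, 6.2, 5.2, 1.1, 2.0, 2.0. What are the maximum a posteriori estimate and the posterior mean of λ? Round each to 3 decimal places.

Σ times = 24.8. Posterior: Gamma(shape = 3.6+8 = 11.6, rate = 2.3+24.8 = 27.1).
Mode = (α−1)/β = 10.6/27.1 = 0.391.
Mean = α/β = 11.6/27.1 = 0.428.

MAP = 0.391; posterior mean = 0.428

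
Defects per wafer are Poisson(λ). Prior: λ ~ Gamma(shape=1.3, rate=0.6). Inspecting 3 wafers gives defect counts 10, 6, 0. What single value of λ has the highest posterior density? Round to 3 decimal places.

Σ counts = 16. Posterior: Gamma(shape = 1.3+16 = 17.3, rate = 0.6+3 = 3.6).
Mode = (α−1)/β = 16.3/3.6 = 4.528.
Mean = α/β = 17.3/3.6 = 4.806.
This is the posterior mode — the MAP estimate.

4.528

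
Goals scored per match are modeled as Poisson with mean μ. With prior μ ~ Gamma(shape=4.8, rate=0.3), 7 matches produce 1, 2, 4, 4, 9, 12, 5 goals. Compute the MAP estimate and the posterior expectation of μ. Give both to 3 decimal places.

MAP = 5.589, posterior mean = 5.726

Σ counts = 37. Posterior: Gamma(shape = 4.8+37 = 41.8, rate = 0.3+7 = 7.3).
Mode = (α−1)/β = 40.8/7.3 = 5.589.
Mean = α/β = 41.8/7.3 = 5.726.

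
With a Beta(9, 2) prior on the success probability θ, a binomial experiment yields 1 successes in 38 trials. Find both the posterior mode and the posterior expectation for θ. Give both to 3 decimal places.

Posterior: Beta(9+1, 2+37) = Beta(10, 39).
Mode = (10−1)/(10+39−2) = 9/47 = 0.191.
Mean = 10/(10+39) = 10/49 = 0.204.

MAP = 0.191, posterior mean = 0.204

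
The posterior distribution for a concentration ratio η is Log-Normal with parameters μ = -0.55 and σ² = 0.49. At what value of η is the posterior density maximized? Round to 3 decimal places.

0.353

Mode = exp(μ − σ²) = exp(-1.04) = 0.353.
Mean = exp(μ + σ²/2) = exp(-0.305) = 0.737.
This is the posterior mode — the MAP estimate.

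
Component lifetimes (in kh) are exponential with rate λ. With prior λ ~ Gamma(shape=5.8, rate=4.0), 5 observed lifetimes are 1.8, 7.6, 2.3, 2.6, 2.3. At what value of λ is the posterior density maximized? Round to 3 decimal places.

Σ times = 16.6. Posterior: Gamma(shape = 5.8+5 = 10.8, rate = 4.0+16.6 = 20.6).
Mode = (α−1)/β = 9.8/20.6 = 0.476.
Mean = α/β = 10.8/20.6 = 0.524.
This is the posterior mode — the MAP estimate.

0.476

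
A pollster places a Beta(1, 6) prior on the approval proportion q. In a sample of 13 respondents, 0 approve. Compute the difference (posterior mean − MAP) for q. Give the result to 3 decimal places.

0.050

Posterior: Beta(1+0, 6+13) = Beta(1, 19).
Since α = 1 ≤ 1 and β > 1, the Beta density is monotone decreasing on [0,1]; the mode is at 0.
Mean = 1/(1+19) = 0.050.
Difference = 0.050 − 0.000 = 0.050.
The posterior is right-skewed, so the mean exceeds the mode.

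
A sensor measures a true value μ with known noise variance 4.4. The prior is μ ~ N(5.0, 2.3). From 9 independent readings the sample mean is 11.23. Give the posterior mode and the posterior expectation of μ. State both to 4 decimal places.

Posterior for μ is Normal. Precision-weighted mean: (1/2.3·5.0 + 9/4.4·11.23) / (1/2.3 + 9/4.4) = 10.1379.
A Normal posterior is symmetric, so mode = mean.

MAP = 10.1379, posterior mean = 10.1379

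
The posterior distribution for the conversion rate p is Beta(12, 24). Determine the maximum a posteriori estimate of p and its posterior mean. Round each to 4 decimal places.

Mode = (12−1)/(12+24−2) = 11/34 = 0.3235.
Mean = 12/(12+24) = 12/36 = 0.3333.

p_MAP = 0.3235, E[p|data] = 0.3333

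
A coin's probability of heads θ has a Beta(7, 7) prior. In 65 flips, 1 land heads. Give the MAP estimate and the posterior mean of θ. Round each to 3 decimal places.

Posterior: Beta(7+1, 7+64) = Beta(8, 71).
Mode = (8−1)/(8+71−2) = 7/77 = 0.091.
Mean = 8/(8+71) = 8/79 = 0.101.
Mean > mode: the posterior has a right tail.

MAP = 0.091, posterior mean = 0.101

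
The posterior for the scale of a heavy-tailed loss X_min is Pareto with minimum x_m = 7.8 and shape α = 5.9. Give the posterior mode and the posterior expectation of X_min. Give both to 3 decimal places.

posterior mode = 7.800, posterior expectation = 9.392

The Pareto density is strictly decreasing on [x_m, ∞), so the mode is x_m = 7.800.
Mean = α·x_m/(α−1) = 5.9·7.8/4.9 = 9.392.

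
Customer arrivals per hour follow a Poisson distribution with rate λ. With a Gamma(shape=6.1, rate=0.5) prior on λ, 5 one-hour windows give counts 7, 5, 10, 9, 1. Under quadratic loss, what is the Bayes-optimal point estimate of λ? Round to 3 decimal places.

Σ counts = 32. Posterior: Gamma(shape = 6.1+32 = 38.1, rate = 0.5+5 = 5.5).
Mode = (α−1)/β = 37.1/5.5 = 6.745.
Mean = α/β = 38.1/5.5 = 6.927.
Quadratic loss ⇒ the optimal estimator is the posterior mean.

6.927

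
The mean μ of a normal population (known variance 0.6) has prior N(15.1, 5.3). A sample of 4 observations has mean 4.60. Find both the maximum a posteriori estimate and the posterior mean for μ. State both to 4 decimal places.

maximum a posteriori estimate = 4.8890, posterior mean = 4.8890

Posterior for μ is Normal. Precision-weighted mean: (1/5.3·15.1 + 4/0.6·4.60) / (1/5.3 + 4/0.6) = 4.8890.
A Normal posterior is symmetric, so mode = mean.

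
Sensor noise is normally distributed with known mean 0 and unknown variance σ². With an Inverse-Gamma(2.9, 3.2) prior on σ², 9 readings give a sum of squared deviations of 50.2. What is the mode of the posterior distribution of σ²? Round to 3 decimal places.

3.369

Posterior: Inverse-Gamma(shape = 2.9+9/2 = 7.4, scale = 3.2+50.2/2 = 28.3).
Mode = β/(α+1) = 28.3/8.4 = 3.369.
Mean = β/(α−1) = 28.3/6.4 = 4.422.
This is the posterior mode — the MAP estimate.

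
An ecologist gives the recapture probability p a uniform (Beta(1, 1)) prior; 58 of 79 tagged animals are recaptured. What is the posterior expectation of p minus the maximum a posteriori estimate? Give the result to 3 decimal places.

-0.006

Posterior: Beta(1+58, 1+21) = Beta(59, 22).
Mode = (59−1)/(59+22−2) = 58/79 = 0.734.
With a flat prior the MAP equals the MLE, 58/79.
Mean = 59/(59+22) = 59/81 = 0.728.
Difference = 0.728 − 0.734 = -0.006.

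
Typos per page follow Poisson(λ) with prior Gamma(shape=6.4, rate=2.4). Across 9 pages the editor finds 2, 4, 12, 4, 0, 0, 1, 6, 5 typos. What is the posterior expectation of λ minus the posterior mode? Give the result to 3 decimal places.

Σ counts = 34. Posterior: Gamma(shape = 6.4+34 = 40.4, rate = 2.4+9 = 11.4).
Mode = (α−1)/β = 39.4/11.4 = 3.456.
Mean = α/β = 40.4/11.4 = 3.544.
Difference = 3.544 − 3.456 = 0.088.
The posterior is right-skewed, so the mean exceeds the mode.

0.088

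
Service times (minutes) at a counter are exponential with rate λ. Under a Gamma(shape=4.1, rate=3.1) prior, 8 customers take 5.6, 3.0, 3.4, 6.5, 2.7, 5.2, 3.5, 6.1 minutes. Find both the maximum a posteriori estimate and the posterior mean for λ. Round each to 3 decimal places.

maximum a posteriori estimate = 0.284, posterior mean = 0.309

Σ times = 36.0. Posterior: Gamma(shape = 4.1+8 = 12.1, rate = 3.1+36.0 = 39.1).
Mode = (α−1)/β = 11.1/39.1 = 0.284.
Mean = α/β = 12.1/39.1 = 0.309.
Right-skewed posterior ⇒ mode < mean.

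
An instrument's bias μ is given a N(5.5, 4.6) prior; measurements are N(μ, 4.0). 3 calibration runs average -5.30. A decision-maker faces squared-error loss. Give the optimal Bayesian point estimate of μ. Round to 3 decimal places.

Posterior for μ is Normal. Precision-weighted mean: (1/4.6·5.5 + 3/4.0·-5.30) / (1/4.6 + 3/4.0) = -2.873.
A Normal posterior is symmetric, so mode = mean.
Squared-error loss ⇒ the optimal estimator is the posterior mean.

-2.873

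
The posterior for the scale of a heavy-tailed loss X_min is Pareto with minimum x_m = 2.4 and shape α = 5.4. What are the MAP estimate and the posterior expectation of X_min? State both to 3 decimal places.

X_min_MAP = 2.400, E[X_min|data] = 2.945

The Pareto density is strictly decreasing on [x_m, ∞), so the mode is x_m = 2.400.
Mean = α·x_m/(α−1) = 5.4·2.4/4.4 = 2.945.
The mean is pulled above the mode by the posterior's right skew.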